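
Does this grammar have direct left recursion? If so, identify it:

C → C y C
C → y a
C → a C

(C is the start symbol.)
Direct left recursion occurs when N → N α for some non-terminal N (the right-hand side begins with the left-hand side itself).

C → C y C: LEFT RECURSIVE (starts with C)
C → y a: starts with y
C → a C: starts with a

The grammar has direct left recursion on: C.

Answer: Yes, C is left-recursive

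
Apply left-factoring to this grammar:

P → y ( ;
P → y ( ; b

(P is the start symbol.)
P → y ( ; P'
P' → ε
P' → b

Left-factoring transforms A → αβ₁ | αβ₂ into A → αA' and A' → β₁ | β₂
(α is the longest common prefix among the alternatives). Repeat until
no nonterminal has two alternatives with a common prefix.

Round 1: P has alternatives sharing prefix 'y ( ;'. Introduce P': P → y ( ; P'
  Add: P' → ε
  Add: P' → b

No remaining common prefixes — done.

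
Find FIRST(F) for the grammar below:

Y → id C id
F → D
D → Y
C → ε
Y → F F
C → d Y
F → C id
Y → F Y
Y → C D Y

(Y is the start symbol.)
To compute FIRST(F), examine every production with F on the left-hand side, reading each right-hand side left to right until a non-nullable symbol is reached.

FIRST sets of the other non-terminals involved (by the same procedure, iterated to a fixed point):
  FIRST(D) = { 'd', 'id' }
  FIRST(C) = { 'd', ε }

From F → D:
  - D is a non-terminal: add FIRST(D) \ {ε} = { 'd', 'id' }
    D is not nullable, so stop
From F → C id:
  - C is a non-terminal: add FIRST(C) \ {ε} = { 'd' }
    C is nullable, so continue to the next symbol
  - id is a terminal: add 'id' and stop

Collecting: FIRST(F) = { 'd', 'id' }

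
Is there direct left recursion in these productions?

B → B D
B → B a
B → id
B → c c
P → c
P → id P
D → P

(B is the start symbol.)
Yes, B is left-recursive

Direct left recursion occurs when N → N α for some non-terminal N (the right-hand side begins with the left-hand side itself).

B → B D: LEFT RECURSIVE (starts with B)
B → B a: LEFT RECURSIVE (starts with B)
B → id: starts with id
B → c c: starts with c
P → c: starts with c
P → id P: starts with id
D → P: starts with P

The grammar has direct left recursion on: B.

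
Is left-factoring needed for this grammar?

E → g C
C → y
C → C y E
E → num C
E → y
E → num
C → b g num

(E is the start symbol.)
Yes, E has productions with common prefix 'num'

Left-factoring is needed when two productions for the same non-terminal
share a common prefix on the right-hand side.

Productions for E:
  E → g C
  E → num C
  E → y
  E → num
Productions for C:
  C → y
  C → C y E
  C → b g num

Found common prefix 'num' in productions for E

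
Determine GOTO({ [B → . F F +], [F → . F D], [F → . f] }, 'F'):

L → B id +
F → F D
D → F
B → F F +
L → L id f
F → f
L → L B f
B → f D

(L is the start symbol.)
{ [B → F . F +], [D → . F], [F → . F D], [F → . f], [F → F . D] }

GOTO(I, 'F') = CLOSURE({ [A → αX.β] : [A → α.Xβ] ∈ I, X = 'F' })

Items with dot before 'F', with the dot advanced:
  [B → . F F +] → [B → F . F +]
  [F → . F D] → [F → F . D]
Closure of the advanced items:
  [B → F . F +] has the dot before F: add [F → . F D], [F → . f]
  [F → F . D] has the dot before D: add [D → . F]

GOTO = { [B → F . F +], [D → . F], [F → . F D], [F → . f], [F → F . D] }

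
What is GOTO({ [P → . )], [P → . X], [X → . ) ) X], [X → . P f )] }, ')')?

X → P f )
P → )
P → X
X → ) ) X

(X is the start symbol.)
{ [P → ) .], [X → ) . ) X] }

GOTO(I, ')') = CLOSURE({ [A → αX.β] : [A → α.Xβ] ∈ I, X = ')' })

Items with dot before ')', with the dot advanced:
  [P → . )] → [P → ) .]
  [X → . ) ) X] → [X → ) . ) X]
Closure adds nothing (no advanced item has the dot before a non-terminal).

GOTO = { [P → ) .], [X → ) . ) X] }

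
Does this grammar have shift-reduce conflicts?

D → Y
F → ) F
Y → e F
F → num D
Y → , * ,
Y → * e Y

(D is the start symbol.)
No shift-reduce conflicts

A shift-reduce conflict occurs when an LR(0) state has both:
  - a complete (reduce) item [A → α .] (dot at the end), and
  - a shift item [B → β . c γ] (dot before a terminal).

Augment with D' → D and build the canonical LR(0) collection (I0 = CLOSURE({[D' → . D]}), then GOTO on every symbol after a dot until no new states appear). It has 15 states:
  I0: { [D → . Y], [D' → . D], [Y → . * e Y], [Y → . , * ,], [Y → . e F] }  — shift
  I1: { [Y → * . e Y] }  — shift
  I2: { [Y → , . * ,] }  — shift
  I3: { [D' → D .] }  — accept
  I4: { [D → Y .] }  — reduce
  I5: { [F → . ) F], [F → . num D], [Y → e . F] }  — shift
  I6: { [F → ) . F], [F → . ) F], [F → . num D] }  — shift
  I7: { [Y → e F .] }  — reduce
  I8: { [D → . Y], [F → num . D], [Y → . * e Y], [Y → . , * ,], [Y → . e F] }  — shift
  I9: { [F → num D .] }  — reduce
  I10: { [F → ) F .] }  — reduce
  I11: { [Y → , * . ,] }  — shift
  I12: { [Y → , * , .] }  — reduce
  I13: { [Y → * e . Y], [Y → . * e Y], [Y → . , * ,], [Y → . e F] }  — shift
  I14: { [Y → * e Y .] }  — reduce

No state contains both a complete item and a shift item.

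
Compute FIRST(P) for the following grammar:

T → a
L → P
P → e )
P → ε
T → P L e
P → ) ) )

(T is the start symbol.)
{ ')', 'e', ε }

From P → e ):
  - e is a terminal: add 'e' and stop
From P → ε:
  - ε-production, so ε ∈ FIRST(P)
From P → ) ) ):
  - ')' is a terminal: add ')' and stop

Collecting: FIRST(P) = { ')', 'e', ε }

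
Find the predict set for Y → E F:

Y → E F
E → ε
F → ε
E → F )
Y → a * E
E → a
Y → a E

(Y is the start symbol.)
{ $, ')', 'a' }

PREDICT(Y → E F) = (FIRST(RHS) \ {ε}) ∪ (FOLLOW(Y) if ε ∈ FIRST(RHS), i.e. RHS ⇒* ε)
FIRST(E) = { ')', 'a', ε }
FIRST(F) = { ε }
FIRST(E F) = { ')', 'a', ε }
ε ∈ FIRST(E F) (the right-hand side is nullable), so add FOLLOW(Y) = { $ }
PREDICT(Y → E F) = { $, ')', 'a' }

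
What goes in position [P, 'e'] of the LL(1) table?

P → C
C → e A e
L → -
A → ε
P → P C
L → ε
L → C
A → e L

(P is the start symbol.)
To find M[P, 'e'], we find productions for P where 'e' is in the predict set (PREDICT(N → α) = (FIRST(α) \ {ε}) ∪ (FOLLOW(N) if α ⇒* ε)).

Relevant sets:
  FIRST(C) = { 'e' }
  FIRST(P) = { 'e' }

P → C: PREDICT = { 'e' }
  'e' is in predict set, so this production goes in M[P, 'e']
P → P C: PREDICT = { 'e' }
  'e' is in predict set, so this production goes in M[P, 'e']

M[P, 'e'] = P → C, P → P C  (a multiply-defined cell — the grammar is not LL(1))

Answer: P → C, P → P C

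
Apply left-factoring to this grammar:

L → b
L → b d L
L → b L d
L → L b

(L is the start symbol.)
Left-factoring transforms A → αβ₁ | αβ₂ into A → αA' and A' → β₁ | β₂
(α is the longest common prefix among the alternatives). Repeat until
no nonterminal has two alternatives with a common prefix.

Round 1: L has alternatives sharing prefix 'b'. Introduce L': L → b L'
  Add: L' → ε
  Add: L' → d L
  Add: L' → L d

No remaining common prefixes — done.

Resulting grammar:
L → b L'
L' → ε
L' → d L
L' → L d
L → L b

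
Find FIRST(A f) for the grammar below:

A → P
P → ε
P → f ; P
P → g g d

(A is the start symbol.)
FIRST sets of the non-terminals involved (from the grammar, by fixed-point iteration):
  FIRST(A) = { 'f', 'g', ε }

To compute FIRST(A f), process the symbols left to right:
Symbol A is a non-terminal. Add FIRST(A) \ {ε} = { 'f', 'g' }
A is nullable (ε ∈ FIRST(A)), continue to the next symbol.
Symbol f is a terminal. Add 'f' and stop.
FIRST(A f) = { 'f', 'g' }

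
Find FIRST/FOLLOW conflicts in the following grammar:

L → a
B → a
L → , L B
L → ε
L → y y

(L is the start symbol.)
Yes. L → a with FOLLOW(L) on { 'a' }

A FIRST/FOLLOW conflict occurs when a non-terminal N has a nullable alternative N → β (β ⇒* ε) and another alternative N → α with FIRST(α) ∩ FOLLOW(N) ≠ ∅: on such a lookahead the parser cannot decide between expanding α and letting N vanish via β.

Nullable non-terminals: L.

L: nullable alternative(s) L → ε; FOLLOW(L) = { $, 'a' }
  L → a: FIRST \ {ε} = { 'a' } — overlaps FOLLOW(L) on { 'a' }: CONFLICT
  L → , L B: FIRST \ {ε} = { ',' } — disjoint from FOLLOW(L)
  L → ε: FIRST \ {ε} = { } — this is the only nullable alternative, skip
  L → y y: FIRST \ {ε} = { 'y' } — disjoint from FOLLOW(L)

B has no nullable alternative, so no FIRST/FOLLOW check is needed there.

So the grammar has 1 FIRST/FOLLOW conflict (marked CONFLICT above).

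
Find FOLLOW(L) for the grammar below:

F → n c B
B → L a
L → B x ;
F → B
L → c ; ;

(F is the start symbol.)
{ 'a' }

To compute FOLLOW(L), find every occurrence of L on a right-hand side N → α L β: add FIRST(β) \ {ε}, and if β is empty or nullable also add FOLLOW(N). Iterate to a fixed point.

In B → L a: L is followed by a, add FIRST(a) \ {ε} = { 'a' }

Taking the union: FOLLOW(L) = { 'a' }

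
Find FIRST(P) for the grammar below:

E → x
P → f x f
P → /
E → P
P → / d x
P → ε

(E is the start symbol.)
{ '/', 'f', ε }

From P → f x f:
  - f is a terminal: add 'f' and stop
From P → /:
  - '/' is a terminal: add '/' and stop
From P → / d x:
  - '/' is a terminal: add '/' and stop
From P → ε:
  - ε-production, so ε ∈ FIRST(P)

Collecting: FIRST(P) = { '/', 'f', ε }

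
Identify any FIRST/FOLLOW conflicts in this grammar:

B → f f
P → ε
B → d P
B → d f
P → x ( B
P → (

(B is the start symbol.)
No FIRST/FOLLOW conflicts.

A FIRST/FOLLOW conflict occurs when a non-terminal N has a nullable alternative N → β (β ⇒* ε) and another alternative N → α with FIRST(α) ∩ FOLLOW(N) ≠ ∅: on such a lookahead the parser cannot decide between expanding α and letting N vanish via β.

Nullable non-terminals: P.

P: nullable alternative(s) P → ε; FOLLOW(P) = { $ }
  P → ε: FIRST \ {ε} = { } — this is the only nullable alternative, skip
  P → x ( B: FIRST \ {ε} = { 'x' } — disjoint from FOLLOW(P)
  P → (: FIRST \ {ε} = { '(' } — disjoint from FOLLOW(P)

B has no nullable alternative, so no FIRST/FOLLOW check is needed there.

No FIRST/FOLLOW conflicts found.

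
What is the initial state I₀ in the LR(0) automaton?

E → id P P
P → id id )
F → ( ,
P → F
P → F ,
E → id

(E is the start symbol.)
First, augment the grammar with E' → E
I₀ = CLOSURE({ [E' → . E] }):
  [E' → . E] has the dot before E: add [E → . id P P], [E → . id]
No further items can be added.

I₀ = { [E → . id P P], [E → . id], [E' → . E] }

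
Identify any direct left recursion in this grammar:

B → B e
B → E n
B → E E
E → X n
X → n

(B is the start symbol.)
B → B e: LEFT RECURSIVE (starts with B)
B → E n: starts with E
B → E E: starts with E
E → X n: starts with X
X → n: starts with n

The grammar has direct left recursion on: B.

Answer: Yes, B is left-recursive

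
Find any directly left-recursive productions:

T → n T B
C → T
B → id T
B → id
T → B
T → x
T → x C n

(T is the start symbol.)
T → n T B: starts with n
C → T: starts with T
B → id T: starts with id
B → id: starts with id
T → B: starts with B
T → x: starts with x
T → x C n: starts with x

No direct left recursion found.

Answer: No direct left recursion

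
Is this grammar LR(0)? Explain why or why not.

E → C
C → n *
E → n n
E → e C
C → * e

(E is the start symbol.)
A grammar is LR(0) if no state in the canonical LR(0) collection has:
  - both a shift item (dot before a terminal) and a complete item (shift-reduce conflict), or
  - two or more complete items (reduce-reduce conflict; the accept item [E' → E .] counts as a complete item here).

Augment with E' → E and build the canonical LR(0) collection (I0 = CLOSURE({[E' → . E]}), then GOTO on every symbol after a dot until no new states appear). It has 11 states:
  I0: { [C → . * e], [C → . n *], [E → . C], [E → . e C], [E → . n n], [E' → . E] }  — shift
  I1: { [C → * . e] }  — shift
  I2: { [E → C .] }  — reduce
  I3: { [E' → E .] }  — accept
  I4: { [C → . * e], [C → . n *], [E → e . C] }  — shift
  I5: { [C → n . *], [E → n . n] }  — shift
  I6: { [C → n * .] }  — reduce
  I7: { [E → n n .] }  — reduce
  I8: { [E → e C .] }  — reduce
  I9: { [C → n . *] }  — shift
  I10: { [C → * e .] }  — reduce

Every state is either a pure shift/goto state or contains exactly one complete item and nothing to shift — no conflicts. The grammar is LR(0).

Answer: Yes, the grammar is LR(0)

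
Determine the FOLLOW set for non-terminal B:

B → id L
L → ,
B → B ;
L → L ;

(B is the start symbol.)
B is the start symbol, so $ ∈ FOLLOW(B).
In B → B ;: B is followed by ';', add FIRST(';') \ {ε} = { ';' }

Taking the union: FOLLOW(B) = { $, ';' }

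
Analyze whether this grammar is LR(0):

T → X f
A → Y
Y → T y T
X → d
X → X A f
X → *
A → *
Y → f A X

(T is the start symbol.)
A grammar is LR(0) if no state in the canonical LR(0) collection has:
  - both a shift item (dot before a terminal) and a complete item (shift-reduce conflict), or
  - two or more complete items (reduce-reduce conflict; the accept item [T' → T .] counts as a complete item here).

Augment with T' → T and build the canonical LR(0) collection (I0 = CLOSURE({[T' → . T]}), then GOTO on every symbol after a dot until no new states appear). It has 16 states:
  I0: { [T → . X f], [T' → . T], [X → . *], [X → . X A f], [X → . d] }  — shift
  I1: { [X → * .] }  — reduce
  I2: { [T' → T .] }  — accept
  I3: { [A → . *], [A → . Y], [T → . X f], [T → X . f], [X → . *], [X → . X A f], [X → . d], [X → X . A f], [Y → . T y T], [Y → . f A X] }  — shift
  I4: { [X → d .] }  — reduce
  I5: { [A → * .], [X → * .] }  — 2 reduces
  I6: { [X → X A . f] }  — shift
  I7: { [Y → T . y T] }  — shift
  I8: { [A → Y .] }  — reduce
  I9: { [A → . *], [A → . Y], [T → . X f], [T → X f .], [X → . *], [X → . X A f], [X → . d], [Y → . T y T], [Y → . f A X], [Y → f . A X] }  — shift, reduce
  I10: { [X → . *], [X → . X A f], [X → . d], [Y → f A . X] }  — shift
  I11: { [A → . *], [A → . Y], [T → . X f], [X → . *], [X → . X A f], [X → . d], [Y → . T y T], [Y → . f A X], [Y → f . A X] }  — shift
  I12: { [A → . *], [A → . Y], [T → . X f], [X → . *], [X → . X A f], [X → . d], [X → X . A f], [Y → . T y T], [Y → . f A X], [Y → f A X .] }  — shift, reduce
  I13: { [T → . X f], [X → . *], [X → . X A f], [X → . d], [Y → T y . T] }  — shift
  I14: { [Y → T y T .] }  — reduce
  I15: { [X → X A f .] }  — reduce

Conflict in state I5:
  Reduce-reduce conflict: [A → * .] and [X → * .]
So the grammar is NOT LR(0).

Answer: No. Reduce-reduce conflict: [A → * .] and [X → * .]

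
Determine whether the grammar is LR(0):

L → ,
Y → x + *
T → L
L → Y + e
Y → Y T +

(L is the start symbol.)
Yes, the grammar is LR(0)

A grammar is LR(0) if no state in the canonical LR(0) collection has:
  - both a shift item (dot before a terminal) and a complete item (shift-reduce conflict), or
  - two or more complete items (reduce-reduce conflict; the accept item [L' → L .] counts as a complete item here).

Augment with L' → L and build the canonical LR(0) collection (I0 = CLOSURE({[L' → . L]}), then GOTO on every symbol after a dot until no new states appear). It has 12 states:
  I0: { [L → . ,], [L → . Y + e], [L' → . L], [Y → . Y T +], [Y → . x + *] }  — shift
  I1: { [L → , .] }  — reduce
  I2: { [L' → L .] }  — accept
  I3: { [L → . ,], [L → . Y + e], [L → Y . + e], [T → . L], [Y → . Y T +], [Y → . x + *], [Y → Y . T +] }  — shift
  I4: { [Y → x . + *] }  — shift
  I5: { [Y → x + . *] }  — shift
  I6: { [Y → x + * .] }  — reduce
  I7: { [L → Y + . e] }  — shift
  I8: { [T → L .] }  — reduce
  I9: { [Y → Y T . +] }  — shift
  I10: { [Y → Y T + .] }  — reduce
  I11: { [L → Y + e .] }  — reduce

Every state is either a pure shift/goto state or contains exactly one complete item and nothing to shift — no conflicts. The grammar is LR(0).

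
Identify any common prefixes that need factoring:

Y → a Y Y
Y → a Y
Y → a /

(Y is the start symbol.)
Yes, Y has productions with common prefix 'a'

Left-factoring is needed when two productions for the same non-terminal
share a common prefix on the right-hand side.

Productions for Y:
  Y → a Y Y
  Y → a Y
  Y → a /

Found common prefix 'a' in productions for Y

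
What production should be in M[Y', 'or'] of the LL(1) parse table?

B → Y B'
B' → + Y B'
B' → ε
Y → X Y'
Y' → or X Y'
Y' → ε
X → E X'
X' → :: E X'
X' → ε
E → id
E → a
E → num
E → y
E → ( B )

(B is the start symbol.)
To find M[Y', 'or'], we find productions for Y' where 'or' is in the predict set (PREDICT(N → α) = (FIRST(α) \ {ε}) ∪ (FOLLOW(N) if α ⇒* ε)).

Relevant sets:
  FOLLOW(Y') = { $, ')', '+' }

Y' → or X Y': PREDICT = { 'or' }
  'or' is in predict set, so this production goes in M[Y', 'or']
Y' → ε: PREDICT = { $, ')', '+' }

M[Y', 'or'] = Y' → or X Y'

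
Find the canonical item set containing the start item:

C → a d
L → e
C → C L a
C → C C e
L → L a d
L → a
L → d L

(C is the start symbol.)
First, augment the grammar with C' → C
I₀ = CLOSURE({ [C' → . C] }):
  [C' → . C] has the dot before C: add [C → . a d], [C → . C L a], [C → . C C e]
No further items can be added.

I₀ = { [C → . C C e], [C → . C L a], [C → . a d], [C' → . C] }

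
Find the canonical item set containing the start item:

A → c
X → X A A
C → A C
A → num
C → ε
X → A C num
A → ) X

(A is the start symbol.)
First, augment the grammar with A' → A
I₀ = CLOSURE({ [A' → . A] }):
  [A' → . A] has the dot before A: add [A → . c], [A → . num], [A → . ) X]
No further items can be added.

I₀ = { [A → . ) X], [A → . c], [A → . num], [A' → . A] }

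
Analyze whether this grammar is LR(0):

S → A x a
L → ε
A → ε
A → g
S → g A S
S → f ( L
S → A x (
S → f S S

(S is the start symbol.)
No. Shift-reduce conflict between [A → .] and [A → . g]

A grammar is LR(0) if no state in the canonical LR(0) collection has:
  - both a shift item (dot before a terminal) and a complete item (shift-reduce conflict), or
  - two or more complete items (reduce-reduce conflict; the accept item [S' → S .] counts as a complete item here).

Augment with S' → S and build the canonical LR(0) collection (I0 = CLOSURE({[S' → . S]}), then GOTO on every symbol after a dot until no new states appear). It has 15 states:
  I0: { [A → . g], [A → .], [S → . A x (], [S → . A x a], [S → . f ( L], [S → . f S S], [S → . g A S], [S' → . S] }  — shift, reduce
  I1: { [S → A . x (], [S → A . x a] }  — shift
  I2: { [S' → S .] }  — accept
  I3: { [A → . g], [A → .], [S → . A x (], [S → . A x a], [S → . f ( L], [S → . f S S], [S → . g A S], [S → f . ( L], [S → f . S S] }  — shift, reduce
  I4: { [A → . g], [A → .], [A → g .], [S → g . A S] }  — shift, 2 reduces
  I5: { [A → . g], [A → .], [S → . A x (], [S → . A x a], [S → . f ( L], [S → . f S S], [S → . g A S], [S → g A . S] }  — shift, reduce
  I6: { [A → g .] }  — reduce
  I7: { [S → g A S .] }  — reduce
  I8: { [L → .], [S → f ( . L] }  — reduce
  I9: { [A → . g], [A → .], [S → . A x (], [S → . A x a], [S → . f ( L], [S → . f S S], [S → . g A S], [S → f S . S] }  — shift, reduce
  I10: { [S → f S S .] }  — reduce
  I11: { [S → f ( L .] }  — reduce
  I12: { [S → A x . (], [S → A x . a] }  — shift
  I13: { [S → A x ( .] }  — reduce
  I14: { [S → A x a .] }  — reduce

Conflict in state I0:
  Shift-reduce conflict between [A → .] and [A → . g]
So the grammar is NOT LR(0).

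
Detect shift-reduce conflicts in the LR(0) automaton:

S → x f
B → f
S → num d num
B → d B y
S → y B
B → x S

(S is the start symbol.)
No shift-reduce conflicts

Augment with S' → S and build the canonical LR(0) collection (I0 = CLOSURE({[S' → . S]}), then GOTO on every symbol after a dot until no new states appear). It has 15 states:
  I0: { [S → . num d num], [S → . x f], [S → . y B], [S' → . S] }  — shift
  I1: { [S' → S .] }  — accept
  I2: { [S → num . d num] }  — shift
  I3: { [S → x . f] }  — shift
  I4: { [B → . d B y], [B → . f], [B → . x S], [S → y . B] }  — shift
  I5: { [S → y B .] }  — reduce
  I6: { [B → . d B y], [B → . f], [B → . x S], [B → d . B y] }  — shift
  I7: { [B → f .] }  — reduce
  I8: { [B → x . S], [S → . num d num], [S → . x f], [S → . y B] }  — shift
  I9: { [B → x S .] }  — reduce
  I10: { [B → d B . y] }  — shift
  I11: { [B → d B y .] }  — reduce
  I12: { [S → x f .] }  — reduce
  I13: { [S → num d . num] }  — shift
  I14: { [S → num d num .] }  — reduce

No state contains both a complete item and a shift item.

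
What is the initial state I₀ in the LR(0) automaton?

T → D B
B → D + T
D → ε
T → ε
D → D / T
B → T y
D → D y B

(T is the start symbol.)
First, augment the grammar with T' → T
I₀ = CLOSURE({ [T' → . T] }):
  [T' → . T] has the dot before T: add [T → . D B], [T → .]
  [T → . D B] has the dot before D: add [D → .], [D → . D / T], [D → . D y B]
No further items can be added.

I₀ = { [D → . D / T], [D → . D y B], [D → .], [T → . D B], [T → .], [T' → . T] }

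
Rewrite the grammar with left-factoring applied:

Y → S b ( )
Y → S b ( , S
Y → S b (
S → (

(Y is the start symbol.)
Y → S b ( Y'
Y' → )
Y' → , S
Y' → ε
S → (

Left-factoring transforms A → αβ₁ | αβ₂ into A → αA' and A' → β₁ | β₂
(α is the longest common prefix among the alternatives). Repeat until
no nonterminal has two alternatives with a common prefix.

Round 1: Y has alternatives sharing prefix 'S b ('. Introduce Y': Y → S b ( Y'
  Add: Y' → )
  Add: Y' → , S
  Add: Y' → ε

No remaining common prefixes — done.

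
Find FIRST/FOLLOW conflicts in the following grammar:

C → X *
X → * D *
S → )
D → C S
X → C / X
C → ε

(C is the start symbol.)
Yes. C → X '*' with FOLLOW(C) on { '/' }

A FIRST/FOLLOW conflict occurs when a non-terminal N has a nullable alternative N → β (β ⇒* ε) and another alternative N → α with FIRST(α) ∩ FOLLOW(N) ≠ ∅: on such a lookahead the parser cannot decide between expanding α and letting N vanish via β.

Nullable non-terminals: C.
FIRST sets used below: FIRST(X) = { '*', '/' }

C: nullable alternative(s) C → ε; FOLLOW(C) = { $, ')', '/' }
  C → X *: FIRST \ {ε} = { '*', '/' } — overlaps FOLLOW(C) on { '/' }: CONFLICT
  C → ε: FIRST \ {ε} = { } — this is the only nullable alternative, skip

D, S, X have no nullable alternative, so no FIRST/FOLLOW check is needed there.

So the grammar has 1 FIRST/FOLLOW conflict (marked CONFLICT above).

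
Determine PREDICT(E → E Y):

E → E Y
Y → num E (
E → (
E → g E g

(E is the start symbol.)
PREDICT(E → E Y) = (FIRST(RHS) \ {ε}) ∪ (FOLLOW(E) if ε ∈ FIRST(RHS), i.e. RHS ⇒* ε)
FIRST(E) = { '(', 'g' }
FIRST(E Y) = { '(', 'g' }
ε ∉ FIRST(E Y), so FOLLOW(E) is not added.
PREDICT(E → E Y) = { '(', 'g' }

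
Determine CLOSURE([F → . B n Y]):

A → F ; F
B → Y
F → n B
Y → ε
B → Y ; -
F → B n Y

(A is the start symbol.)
{ [B → . Y ; -], [B → . Y], [F → . B n Y], [Y → .] }

Start with: [F → . B n Y]
  [F → . B n Y] has the dot before B: add [B → . Y], [B → . Y ; -]
  [B → . Y] has the dot before Y: add [Y → .]
No further items can be added.

CLOSURE = { [B → . Y ; -], [B → . Y], [F → . B n Y], [Y → .] }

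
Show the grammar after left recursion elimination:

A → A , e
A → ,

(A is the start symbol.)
A is directly left-recursive. The standard transformation for
  A → A α₁ | ... | A α_m | β₁ | ... | β_n
is
  A  → β₁ A' | ... | β_n A'
  A' → α₁ A' | ... | α_m A' | ε

A → , becomes A → , A'
A → A , e becomes A' → , e A'
Add A' → ε

Resulting grammar:
A → , A'
A' → , e A'
A' → ε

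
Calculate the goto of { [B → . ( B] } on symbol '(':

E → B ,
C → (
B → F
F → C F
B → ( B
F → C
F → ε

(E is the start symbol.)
GOTO(I, '(') = CLOSURE({ [A → αX.β] : [A → α.Xβ] ∈ I, X = '(' })

Items with dot before '(', with the dot advanced:
  [B → . ( B] → [B → ( . B]
Closure of the advanced items:
  [B → ( . B] has the dot before B: add [B → . F], [B → . ( B]
  [B → . F] has the dot before F: add [F → . C F], [F → . C], [F → .]
  [F → . C F] has the dot before C: add [C → . (]

GOTO = { [B → ( . B], [B → . ( B], [B → . F], [C → . (], [F → . C F], [F → . C], [F → .] }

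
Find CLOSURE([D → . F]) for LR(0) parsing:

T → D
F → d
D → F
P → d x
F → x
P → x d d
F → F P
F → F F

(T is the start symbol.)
Start with: [D → . F]
  [D → . F] has the dot before F: add [F → . d], [F → . x], [F → . F P], [F → . F F]
No further items can be added.

CLOSURE = { [D → . F], [F → . F F], [F → . F P], [F → . d], [F → . x] }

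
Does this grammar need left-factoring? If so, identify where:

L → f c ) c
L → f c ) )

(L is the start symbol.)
Yes, L has productions with common prefix 'f c )'

Left-factoring is needed when two productions for the same non-terminal
share a common prefix on the right-hand side.

Productions for L:
  L → f c ) c
  L → f c ) )

Found common prefix 'f c )' in productions for L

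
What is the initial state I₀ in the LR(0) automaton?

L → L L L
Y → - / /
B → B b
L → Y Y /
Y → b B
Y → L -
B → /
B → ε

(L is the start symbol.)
First, augment the grammar with L' → L
I₀ = CLOSURE({ [L' → . L] }):
  [L' → . L] has the dot before L: add [L → . L L L], [L → . Y Y /]
  [L → . Y Y /] has the dot before Y: add [Y → . - / /], [Y → . b B], [Y → . L -]
No further items can be added.

I₀ = { [L → . L L L], [L → . Y Y /], [L' → . L], [Y → . - / /], [Y → . L -], [Y → . b B] }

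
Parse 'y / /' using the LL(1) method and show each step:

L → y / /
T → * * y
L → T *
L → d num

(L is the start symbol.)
LL(1) parsing maintains a stack (initially the start symbol over $) and the input. At each step: if the stack top is a terminal, match it against the current input token; if it is a non-terminal N, replace it with the RHS of M[N, lookahead] (the unique production whose predict set contains the lookahead).

Stack is shown with the top on the left.

Stack    Input    Action
------------------------
L $      y / / $  output L → y / /
y / / $  y / / $  match 'y'
/ / $    / / $    match '/'
/ $      / $      match '/'
$        $        accept

The string is accepted.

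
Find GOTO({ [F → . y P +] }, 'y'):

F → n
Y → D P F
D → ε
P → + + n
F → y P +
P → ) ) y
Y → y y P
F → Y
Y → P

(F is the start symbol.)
{ [F → y . P +], [P → . ) ) y], [P → . + + n] }

GOTO(I, 'y') = CLOSURE({ [A → αX.β] : [A → α.Xβ] ∈ I, X = 'y' })

Items with dot before 'y', with the dot advanced:
  [F → . y P +] → [F → y . P +]
Closure of the advanced items:
  [F → y . P +] has the dot before P: add [P → . + + n], [P → . ) ) y]

GOTO = { [F → y . P +], [P → . ) ) y], [P → . + + n] }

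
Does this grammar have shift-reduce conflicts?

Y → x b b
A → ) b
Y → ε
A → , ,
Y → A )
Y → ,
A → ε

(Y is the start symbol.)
Augment with Y' → Y and build the canonical LR(0) collection (I0 = CLOSURE({[Y' → . Y]}), then GOTO on every symbol after a dot until no new states appear). It has 11 states:
  I0: { [A → . ) b], [A → . , ,], [A → .], [Y → . ,], [Y → . A )], [Y → . x b b], [Y → .], [Y' → . Y] }  — shift, 2 reduces
  I1: { [A → ) . b] }  — shift
  I2: { [A → , . ,], [Y → , .] }  — shift, reduce
  I3: { [Y → A . )] }  — shift
  I4: { [Y' → Y .] }  — accept
  I5: { [Y → x . b b] }  — shift
  I6: { [Y → x b . b] }  — shift
  I7: { [Y → x b b .] }  — reduce
  I8: { [Y → A ) .] }  — reduce
  I9: { [A → , , .] }  — reduce
  I10: { [A → ) b .] }  — reduce

I0 contains reduce items [A → .], [Y → .] and shift items [A → . ) b], [A → . , ,], [Y → . ,], [Y → . x b b] — shift-reduce conflict.
I2 contains reduce item [Y → , .] and shift item [A → , . ,] — shift-reduce conflict.

Answer: Yes — I0: [A → .] vs [A → . ) b]; I2: [Y → , .] vs [A → , . ,]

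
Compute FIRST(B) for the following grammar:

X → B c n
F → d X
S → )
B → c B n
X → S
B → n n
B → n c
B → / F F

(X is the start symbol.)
To compute FIRST(B), examine every production with B on the left-hand side, reading each right-hand side left to right until a non-nullable symbol is reached.

From B → c B n:
  - c is a terminal: add 'c' and stop
From B → n n:
  - n is a terminal: add 'n' and stop
From B → n c:
  - n is a terminal: add 'n' and stop
From B → / F F:
  - '/' is a terminal: add '/' and stop

Collecting: FIRST(B) = { '/', 'c', 'n' }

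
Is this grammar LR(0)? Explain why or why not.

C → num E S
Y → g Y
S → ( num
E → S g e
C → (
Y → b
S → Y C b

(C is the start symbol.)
Yes, the grammar is LR(0)

A grammar is LR(0) if no state in the canonical LR(0) collection has:
  - both a shift item (dot before a terminal) and a complete item (shift-reduce conflict), or
  - two or more complete items (reduce-reduce conflict; the accept item [C' → C .] counts as a complete item here).

Augment with C' → C and build the canonical LR(0) collection (I0 = CLOSURE({[C' → . C]}), then GOTO on every symbol after a dot until no new states appear). It has 17 states:
  I0: { [C → . (], [C → . num E S], [C' → . C] }  — shift
  I1: { [C → ( .] }  — reduce
  I2: { [C' → C .] }  — accept
  I3: { [C → num . E S], [E → . S g e], [S → . ( num], [S → . Y C b], [Y → . b], [Y → . g Y] }  — shift
  I4: { [S → ( . num] }  — shift
  I5: { [C → num E . S], [S → . ( num], [S → . Y C b], [Y → . b], [Y → . g Y] }  — shift
  I6: { [E → S . g e] }  — shift
  I7: { [C → . (], [C → . num E S], [S → Y . C b] }  — shift
  I8: { [Y → b .] }  — reduce
  I9: { [Y → . b], [Y → . g Y], [Y → g . Y] }  — shift
  I10: { [Y → g Y .] }  — reduce
  I11: { [S → Y C . b] }  — shift
  I12: { [S → Y C b .] }  — reduce
  I13: { [E → S g . e] }  — shift
  I14: { [E → S g e .] }  — reduce
  I15: { [C → num E S .] }  — reduce
  I16: { [S → ( num .] }  — reduce

Every state is either a pure shift/goto state or contains exactly one complete item and nothing to shift — no conflicts. The grammar is LR(0).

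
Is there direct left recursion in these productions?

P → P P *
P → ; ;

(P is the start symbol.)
Yes, P is left-recursive

Direct left recursion occurs when N → N α for some non-terminal N (the right-hand side begins with the left-hand side itself).

P → P P *: LEFT RECURSIVE (starts with P)
P → ; ;: starts with ';'

The grammar has direct left recursion on: P.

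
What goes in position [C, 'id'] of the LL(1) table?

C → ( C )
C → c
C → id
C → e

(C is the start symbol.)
To find M[C, 'id'], we find productions for C where 'id' is in the predict set (PREDICT(N → α) = (FIRST(α) \ {ε}) ∪ (FOLLOW(N) if α ⇒* ε)).

C → ( C ): PREDICT = { '(' }
C → c: PREDICT = { 'c' }
C → id: PREDICT = { 'id' }
  'id' is in predict set, so this production goes in M[C, 'id']
C → e: PREDICT = { 'e' }

M[C, 'id'] = C → id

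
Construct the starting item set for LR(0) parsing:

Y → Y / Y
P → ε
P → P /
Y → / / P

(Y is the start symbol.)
First, augment the grammar with Y' → Y
I₀ = CLOSURE({ [Y' → . Y] }):
  [Y' → . Y] has the dot before Y: add [Y → . Y / Y], [Y → . / / P]
No further items can be added.

I₀ = { [Y → . / / P], [Y → . Y / Y], [Y' → . Y] }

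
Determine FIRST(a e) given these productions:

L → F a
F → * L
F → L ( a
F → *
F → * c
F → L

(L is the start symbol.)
To compute FIRST(a e), process the symbols left to right:
Symbol a is a terminal. Add 'a' and stop.
FIRST(a e) = { 'a' }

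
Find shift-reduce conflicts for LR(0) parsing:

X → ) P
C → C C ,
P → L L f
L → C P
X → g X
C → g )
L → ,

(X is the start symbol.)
No shift-reduce conflicts

Augment with X' → X and build the canonical LR(0) collection (I0 = CLOSURE({[X' → . X]}), then GOTO on every symbol after a dot until no new states appear). It has 16 states:
  I0: { [X → . ) P], [X → . g X], [X' → . X] }  — shift
  I1: { [C → . C C ,], [C → . g )], [L → . ,], [L → . C P], [P → . L L f], [X → ) . P] }  — shift
  I2: { [X' → X .] }  — accept
  I3: { [X → . ) P], [X → . g X], [X → g . X] }  — shift
  I4: { [X → g X .] }  — reduce
  I5: { [L → , .] }  — reduce
  I6: { [C → . C C ,], [C → . g )], [C → C . C ,], [L → . ,], [L → . C P], [L → C . P], [P → . L L f] }  — shift
  I7: { [C → . C C ,], [C → . g )], [L → . ,], [L → . C P], [P → L . L f] }  — shift
  I8: { [X → ) P .] }  — reduce
  I9: { [C → g . )] }  — shift
  I10: { [C → g ) .] }  — reduce
  I11: { [P → L L . f] }  — shift
  I12: { [P → L L f .] }  — reduce
  I13: { [C → . C C ,], [C → . g )], [C → C . C ,], [C → C C . ,], [L → . ,], [L → . C P], [L → C . P], [P → . L L f] }  — shift
  I14: { [L → C P .] }  — reduce
  I15: { [C → C C , .], [L → , .] }  — 2 reduces

No state contains both a complete item and a shift item.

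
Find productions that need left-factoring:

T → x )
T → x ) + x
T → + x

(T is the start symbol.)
Yes, T has productions with common prefix 'x )'

Left-factoring is needed when two productions for the same non-terminal
share a common prefix on the right-hand side.

Productions for T:
  T → x )
  T → x ) + x
  T → + x

Found common prefix 'x )' in productions for T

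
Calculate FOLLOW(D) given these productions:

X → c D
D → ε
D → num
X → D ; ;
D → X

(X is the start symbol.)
To compute FOLLOW(D), find every occurrence of D on a right-hand side N → α D β: add FIRST(β) \ {ε}, and if β is empty or nullable also add FOLLOW(N). Iterate to a fixed point.

In X → c D: D is at the end, add FOLLOW(X)
In X → D ; ;: D is followed by ';' ';', add FIRST(';' ';') \ {ε} = { ';' }

The FOLLOW sets referred to above (computed the same way, to a fixed point):
  FOLLOW(X) = { $, ';' }

Taking the union: FOLLOW(D) = { $, ';' }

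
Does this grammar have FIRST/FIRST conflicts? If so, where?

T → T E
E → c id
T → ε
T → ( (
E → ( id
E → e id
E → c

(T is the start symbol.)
Yes. T → T E / T → '(' '(' on { '(' }; E → c id / E → c on { 'c' }

FIRST sets of the non-terminals at (or reachable through a nullable prefix from) the front of some alternative:
  FIRST(T) = { '(', 'c', 'e', ε }
  FIRST(E) = { '(', 'c', 'e' }

Productions for T:
  T → T E: FIRST = { '(', 'c', 'e' }
  T → ε: FIRST = { ε }
  T → ( (: FIRST = { '(' }
Productions for E:
  E → c id: FIRST = { 'c' }
  E → ( id: FIRST = { '(' }
  E → e id: FIRST = { 'e' }
  E → c: FIRST = { 'c' }

Conflict for T: T → T E and T → ( (
  Overlap: { '(' }
Conflict for E: E → c id and E → c
  Overlap: { 'c' }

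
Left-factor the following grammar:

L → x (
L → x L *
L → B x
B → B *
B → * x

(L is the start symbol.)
Left-factoring transforms A → αβ₁ | αβ₂ into A → αA' and A' → β₁ | β₂
(α is the longest common prefix among the alternatives). Repeat until
no nonterminal has two alternatives with a common prefix.

Round 1: L has alternatives sharing prefix 'x'. Introduce L': L → x L'
  Add: L' → (
  Add: L' → L *

No remaining common prefixes — done.

Resulting grammar:
L → x L'
L' → (
L' → L *
L → B x
B → B *
B → * x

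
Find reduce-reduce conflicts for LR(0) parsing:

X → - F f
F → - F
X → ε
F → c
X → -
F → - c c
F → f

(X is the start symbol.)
No reduce-reduce conflicts

A reduce-reduce conflict occurs when an LR(0) state has two complete items [A → α .] and [B → β .] — both call for a reduction, and with no lookahead the parser cannot choose between them.

Augment with X' → X and build the canonical LR(0) collection (I0 = CLOSURE({[X' → . X]}), then GOTO on every symbol after a dot until no new states appear). It has 11 states:
  I0: { [X → . - F f], [X → . -], [X → .], [X' → . X] }  — shift, reduce
  I1: { [F → . - F], [F → . - c c], [F → . c], [F → . f], [X → - . F f], [X → - .] }  — shift, reduce
  I2: { [X' → X .] }  — accept
  I3: { [F → - . F], [F → - . c c], [F → . - F], [F → . - c c], [F → . c], [F → . f] }  — shift
  I4: { [X → - F . f] }  — shift
  I5: { [F → c .] }  — reduce
  I6: { [F → f .] }  — reduce
  I7: { [X → - F f .] }  — reduce
  I8: { [F → - F .] }  — reduce
  I9: { [F → - c . c], [F → c .] }  — shift, reduce
  I10: { [F → - c c .] }  — reduce

No state contains more than one complete item.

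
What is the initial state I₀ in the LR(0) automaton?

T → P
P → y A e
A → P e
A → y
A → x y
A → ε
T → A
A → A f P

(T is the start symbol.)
{ [A → . A f P], [A → . P e], [A → . x y], [A → . y], [A → .], [P → . y A e], [T → . A], [T → . P], [T' → . T] }

First, augment the grammar with T' → T
I₀ = CLOSURE({ [T' → . T] }):
  [T' → . T] has the dot before T: add [T → . P], [T → . A]
  [T → . P] has the dot before P: add [P → . y A e]
  [T → . A] has the dot before A: add [A → . P e], [A → . y], [A → . x y], [A → .], [A → . A f P]
No further items can be added.

I₀ = { [A → . A f P], [A → . P e], [A → . x y], [A → . y], [A → .], [P → . y A e], [T → . A], [T → . P], [T' → . T] }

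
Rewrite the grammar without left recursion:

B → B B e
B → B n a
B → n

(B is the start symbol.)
B → n B'
B' → B e B'
B' → n a B'
B' → ε

B is directly left-recursive. The standard transformation for
  A → A α₁ | ... | A α_m | β₁ | ... | β_n
is
  A  → β₁ A' | ... | β_n A'
  A' → α₁ A' | ... | α_m A' | ε

B → n becomes B → n B'
B → B B e becomes B' → B e B'
B → B n a becomes B' → n a B'
Add B' → ε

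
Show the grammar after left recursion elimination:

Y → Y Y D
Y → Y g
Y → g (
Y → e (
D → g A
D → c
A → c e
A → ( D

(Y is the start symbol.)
Y → g ( Y'
Y → e ( Y'
Y' → Y D Y'
Y' → g Y'
Y' → ε
D → g A
D → c
A → c e
A → ( D

Y is directly left-recursive. The standard transformation for
  A → A α₁ | ... | A α_m | β₁ | ... | β_n
is
  A  → β₁ A' | ... | β_n A'
  A' → α₁ A' | ... | α_m A' | ε

Y → g ( becomes Y → g ( Y'
Y → e ( becomes Y → e ( Y'
Y → Y Y D becomes Y' → Y D Y'
Y → Y g becomes Y' → g Y'
Add Y' → ε

Productions for other non-terminals are unchanged:
  D → g A
  D → c
  A → c e
  A → ( D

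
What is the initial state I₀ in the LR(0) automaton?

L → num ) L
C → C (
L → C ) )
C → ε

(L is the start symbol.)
First, augment the grammar with L' → L
I₀ = CLOSURE({ [L' → . L] }):
  [L' → . L] has the dot before L: add [L → . num ) L], [L → . C ) )]
  [L → . C ) )] has the dot before C: add [C → . C (], [C → .]
No further items can be added.

I₀ = { [C → . C (], [C → .], [L → . C ) )], [L → . num ) L], [L' → . L] }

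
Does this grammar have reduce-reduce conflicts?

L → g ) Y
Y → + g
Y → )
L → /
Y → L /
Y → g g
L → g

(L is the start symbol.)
No reduce-reduce conflicts

A reduce-reduce conflict occurs when an LR(0) state has two complete items [A → α .] and [B → β .] — both call for a reduction, and with no lookahead the parser cannot choose between them.

Augment with L' → L and build the canonical LR(0) collection (I0 = CLOSURE({[L' → . L]}), then GOTO on every symbol after a dot until no new states appear). It has 13 states:
  I0: { [L → . /], [L → . g ) Y], [L → . g], [L' → . L] }  — shift
  I1: { [L → / .] }  — reduce
  I2: { [L' → L .] }  — accept
  I3: { [L → g . ) Y], [L → g .] }  — shift, reduce
  I4: { [L → . /], [L → . g ) Y], [L → . g], [L → g ) . Y], [Y → . )], [Y → . + g], [Y → . L /], [Y → . g g] }  — shift
  I5: { [Y → ) .] }  — reduce
  I6: { [Y → + . g] }  — shift
  I7: { [Y → L . /] }  — shift
  I8: { [L → g ) Y .] }  — reduce
  I9: { [L → g . ) Y], [L → g .], [Y → g . g] }  — shift, reduce
  I10: { [Y → g g .] }  — reduce
  I11: { [Y → L / .] }  — reduce
  I12: { [Y → + g .] }  — reduce

No state contains more than one complete item.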